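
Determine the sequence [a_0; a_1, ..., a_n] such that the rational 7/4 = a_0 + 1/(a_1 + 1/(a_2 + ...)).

[1; 1, 3]

Run the Euclidean algorithm on 7 and 4; the successive quotients are the partial quotients a_0, a_1, ... (each step inverts the fractional part left over by the previous one):
  7 = 1*4 + 3, so a_0 = 1.
  4 = 1*3 + 1, so a_1 = 1.
  3 = 3*1 + 0, so a_2 = 3.
The remainder reaches 0 after 3 divisions, so the expansion has 3 partial quotients, read off in order.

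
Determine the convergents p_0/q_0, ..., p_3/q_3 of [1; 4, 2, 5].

1/1, 5/4, 11/9, 60/49

Using the convergent recurrence p_i = a_i*p_{i-1} + p_{i-2}, q_i = a_i*q_{i-1} + q_{i-2} with p_{-2}=0, p_{-1}=1, q_{-2}=1, q_{-1}=0:
  i=0: a_0=1, p_0 = 1*1 + 0 = 1, q_0 = 1*0 + 1 = 1.
  i=1: a_1=4, p_1 = 4*1 + 1 = 5, q_1 = 4*1 + 0 = 4.
  i=2: a_2=2, p_2 = 2*5 + 1 = 11, q_2 = 2*4 + 1 = 9.
  i=3: a_3=5, p_3 = 5*11 + 5 = 60, q_3 = 5*9 + 4 = 49.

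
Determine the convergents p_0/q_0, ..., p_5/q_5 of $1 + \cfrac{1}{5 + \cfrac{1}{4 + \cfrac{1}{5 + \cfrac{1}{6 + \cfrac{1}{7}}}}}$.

Using the convergent recurrence p_i = a_i*p_{i-1} + p_{i-2}, q_i = a_i*q_{i-1} + q_{i-2} with p_{-2}=0, p_{-1}=1, q_{-2}=1, q_{-1}=0:
  i=0: a_0=1, p_0 = 1*1 + 0 = 1, q_0 = 1*0 + 1 = 1.
  i=1: a_1=5, p_1 = 5*1 + 1 = 6, q_1 = 5*1 + 0 = 5.
  i=2: a_2=4, p_2 = 4*6 + 1 = 25, q_2 = 4*5 + 1 = 21.
  i=3: a_3=5, p_3 = 5*25 + 6 = 131, q_3 = 5*21 + 5 = 110.
  i=4: a_4=6, p_4 = 6*131 + 25 = 811, q_4 = 6*110 + 21 = 681.
  i=5: a_5=7, p_5 = 7*811 + 131 = 5808, q_5 = 7*681 + 110 = 4877.

1/1, 6/5, 25/21, 131/110, 811/681, 5808/4877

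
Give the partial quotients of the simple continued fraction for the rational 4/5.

Run the Euclidean algorithm on 4 and 5; the successive quotients are the partial quotients a_0, a_1, ... (each step inverts the fractional part left over by the previous one):
  4 = 0*5 + 4, so a_0 = 0.
  5 = 1*4 + 1, so a_1 = 1.
  4 = 4*1 + 0, so a_2 = 4.
The remainder reaches 0 after 3 divisions, so the expansion has 3 partial quotients, read off in order.

[0; 1, 4]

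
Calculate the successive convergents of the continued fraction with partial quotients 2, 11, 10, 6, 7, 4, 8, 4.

Using the convergent recurrence p_i = a_i*p_{i-1} + p_{i-2}, q_i = a_i*q_{i-1} + q_{i-2} with p_{-2}=0, p_{-1}=1, q_{-2}=1, q_{-1}=0:
  i=0: a_0=2, p_0 = 2*1 + 0 = 2, q_0 = 2*0 + 1 = 1.
  i=1: a_1=11, p_1 = 11*2 + 1 = 23, q_1 = 11*1 + 0 = 11.
  i=2: a_2=10, p_2 = 10*23 + 2 = 232, q_2 = 10*11 + 1 = 111.
  i=3: a_3=6, p_3 = 6*232 + 23 = 1415, q_3 = 6*111 + 11 = 677.
  i=4: a_4=7, p_4 = 7*1415 + 232 = 10137, q_4 = 7*677 + 111 = 4850.
  i=5: a_5=4, p_5 = 4*10137 + 1415 = 41963, q_5 = 4*4850 + 677 = 20077.
  i=6: a_6=8, p_6 = 8*41963 + 10137 = 345841, q_6 = 8*20077 + 4850 = 165466.
  i=7: a_7=4, p_7 = 4*345841 + 41963 = 1425327, q_7 = 4*165466 + 20077 = 681941.

2/1, 23/11, 232/111, 1415/677, 10137/4850, 41963/20077, 345841/165466, 1425327/681941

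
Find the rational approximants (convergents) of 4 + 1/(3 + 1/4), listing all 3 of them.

Using the convergent recurrence p_i = a_i*p_{i-1} + p_{i-2}, q_i = a_i*q_{i-1} + q_{i-2} with p_{-2}=0, p_{-1}=1, q_{-2}=1, q_{-1}=0:
  i=0: a_0=4, p_0 = 4*1 + 0 = 4, q_0 = 4*0 + 1 = 1.
  i=1: a_1=3, p_1 = 3*4 + 1 = 13, q_1 = 3*1 + 0 = 3.
  i=2: a_2=4, p_2 = 4*13 + 4 = 56, q_2 = 4*3 + 1 = 13.

4/1, 13/3, 56/13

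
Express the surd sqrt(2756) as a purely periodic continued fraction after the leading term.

Write x_i = (sqrt(2756) + m_i)/d_i with (m_0, d_0) = (0, 1). a_0 = floor(sqrt(2756)) = 52, since 52^2 = 2704 <= 2756 < 2809 = 53^2.
Iterate m_{i+1} = d_i*a_i - m_i, d_{i+1} = (2756 - m_{i+1}^2)/d_i, a_{i+1} = floor((a_0 + m_{i+1})/d_{i+1}):
  m_1 = 1*52 - 0 = 52, d_1 = (2756 - 52^2)/1 = 52/1 = 52, a_1 = floor((52 + 52)/52) = 2.
  m_2 = 52*2 - 52 = 52, d_2 = (2756 - 52^2)/52 = 52/52 = 1, a_2 = floor((52 + 52)/1) = 104.
  m_3 = 1*104 - 52 = 52, d_3 = (2756 - 52^2)/1 = 52/1 = 52: (m_3, d_3) = (m_1, d_1) = (52, 52), so from here the quotients repeat a_1, a_2; the period length is 2.
Hence the expansion of sqrt(2756) is a_0 = 52 followed by the repeating block 2, 104 (period 2).

[52; (2, 104)]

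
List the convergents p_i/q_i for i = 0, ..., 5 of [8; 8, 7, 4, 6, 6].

8/1, 65/8, 463/57, 1917/236, 11965/1473, 73707/9074

Using the convergent recurrence p_i = a_i*p_{i-1} + p_{i-2}, q_i = a_i*q_{i-1} + q_{i-2} with p_{-2}=0, p_{-1}=1, q_{-2}=1, q_{-1}=0:
  i=0: a_0=8, p_0 = 8*1 + 0 = 8, q_0 = 8*0 + 1 = 1.
  i=1: a_1=8, p_1 = 8*8 + 1 = 65, q_1 = 8*1 + 0 = 8.
  i=2: a_2=7, p_2 = 7*65 + 8 = 463, q_2 = 7*8 + 1 = 57.
  i=3: a_3=4, p_3 = 4*463 + 65 = 1917, q_3 = 4*57 + 8 = 236.
  i=4: a_4=6, p_4 = 6*1917 + 463 = 11965, q_4 = 6*236 + 57 = 1473.
  i=5: a_5=6, p_5 = 6*11965 + 1917 = 73707, q_5 = 6*1473 + 236 = 9074.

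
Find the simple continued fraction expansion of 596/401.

[1; 2, 17, 1, 2, 1, 2]

Run the Euclidean algorithm on 596 and 401; the successive quotients are the partial quotients a_0, a_1, ... (each step inverts the fractional part left over by the previous one):
  596 = 1*401 + 195, so a_0 = 1.
  401 = 2*195 + 11, so a_1 = 2.
  195 = 17*11 + 8, so a_2 = 17.
  11 = 1*8 + 3, so a_3 = 1.
  8 = 2*3 + 2, so a_4 = 2.
  3 = 1*2 + 1, so a_5 = 1.
  2 = 2*1 + 0, so a_6 = 2.
The remainder reaches 0 after 7 divisions, so the expansion has 7 partial quotients, read off in order.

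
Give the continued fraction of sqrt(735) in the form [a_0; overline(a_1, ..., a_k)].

Write x_i = (sqrt(735) + m_i)/d_i with (m_0, d_0) = (0, 1). a_0 = floor(sqrt(735)) = 27, since 27^2 = 729 <= 735 < 784 = 28^2.
Iterate m_{i+1} = d_i*a_i - m_i, d_{i+1} = (735 - m_{i+1}^2)/d_i, a_{i+1} = floor((a_0 + m_{i+1})/d_{i+1}):
  m_1 = 1*27 - 0 = 27, d_1 = (735 - 27^2)/1 = 6/1 = 6, a_1 = floor((27 + 27)/6) = 9.
  m_2 = 6*9 - 27 = 27, d_2 = (735 - 27^2)/6 = 6/6 = 1, a_2 = floor((27 + 27)/1) = 54.
  m_3 = 1*54 - 27 = 27, d_3 = (735 - 27^2)/1 = 6/1 = 6: (m_3, d_3) = (m_1, d_1) = (27, 6), so from here the quotients repeat a_1, a_2; the period length is 2.
Hence the expansion of sqrt(735) is a_0 = 27 followed by the repeating block 9, 54 (period 2).

[27; overline(9, 54)]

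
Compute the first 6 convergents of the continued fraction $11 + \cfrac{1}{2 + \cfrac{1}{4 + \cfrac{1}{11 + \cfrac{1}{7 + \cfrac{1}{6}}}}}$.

11/1, 23/2, 103/9, 1156/101, 8195/716, 50326/4397

Using the convergent recurrence p_i = a_i*p_{i-1} + p_{i-2}, q_i = a_i*q_{i-1} + q_{i-2} with p_{-2}=0, p_{-1}=1, q_{-2}=1, q_{-1}=0:
  i=0: a_0=11, p_0 = 11*1 + 0 = 11, q_0 = 11*0 + 1 = 1.
  i=1: a_1=2, p_1 = 2*11 + 1 = 23, q_1 = 2*1 + 0 = 2.
  i=2: a_2=4, p_2 = 4*23 + 11 = 103, q_2 = 4*2 + 1 = 9.
  i=3: a_3=11, p_3 = 11*103 + 23 = 1156, q_3 = 11*9 + 2 = 101.
  i=4: a_4=7, p_4 = 7*1156 + 103 = 8195, q_4 = 7*101 + 9 = 716.
  i=5: a_5=6, p_5 = 6*8195 + 1156 = 50326, q_5 = 6*716 + 101 = 4397.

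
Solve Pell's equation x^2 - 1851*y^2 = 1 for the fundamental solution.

First expand sqrt(1851) as a continued fraction. With x_i = (sqrt(1851) + m_i)/d_i and (m_0, d_0) = (0, 1): a_0 = floor(sqrt(1851)) = 43, since 43^2 = 1849 <= 1851 < 1936 = 44^2.
Iterate m_{i+1} = d_i*a_i - m_i, d_{i+1} = (1851 - m_{i+1}^2)/d_i, a_{i+1} = floor((a_0 + m_{i+1})/d_{i+1}):
  m_1 = 1*43 - 0 = 43, d_1 = (1851 - 43^2)/1 = 2/1 = 2, a_1 = floor((43 + 43)/2) = 43.
  m_2 = 2*43 - 43 = 43, d_2 = (1851 - 43^2)/2 = 2/2 = 1, a_2 = floor((43 + 43)/1) = 86.
  m_3 = 1*86 - 43 = 43, d_3 = (1851 - 43^2)/1 = 2/1 = 2: (m_3, d_3) = (m_1, d_1) = (43, 2), so from here the quotients repeat a_1, a_2; the period length is 2.
So sqrt(1851) = [43; (43, 86)] with period length k = 2.
k is even, so the fundamental solution of x^2 - 1851y^2 = 1 is (p_{k-1}, q_{k-1}) = (p_1, q_1); compute convergents through index 1.
Convergents (p_i = a_i*p_{i-1} + p_{i-2}, q_i = a_i*q_{i-1} + q_{i-2} with p_{-2}=0, p_{-1}=1, q_{-2}=1, q_{-1}=0):
  i=0: a_0=43, p_0 = 43*1 + 0 = 43, q_0 = 43*0 + 1 = 1.
  i=1: a_1=43, p_1 = 43*43 + 1 = 1850, q_1 = 43*1 + 0 = 43.
Check: 1850^2 - 1851*43^2 = 3422500 - 3422499 = 1, so (x, y) = (1850, 43) solves the equation, and by the theorem it is the least positive solution.

(x, y) = (1850, 43)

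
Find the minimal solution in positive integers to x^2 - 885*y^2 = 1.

First expand sqrt(885) as a continued fraction. With x_i = (sqrt(885) + m_i)/d_i and (m_0, d_0) = (0, 1): a_0 = floor(sqrt(885)) = 29, since 29^2 = 841 <= 885 < 900 = 30^2.
Iterate m_{i+1} = d_i*a_i - m_i, d_{i+1} = (885 - m_{i+1}^2)/d_i, a_{i+1} = floor((a_0 + m_{i+1})/d_{i+1}):
  m_1 = 1*29 - 0 = 29, d_1 = (885 - 29^2)/1 = 44/1 = 44, a_1 = floor((29 + 29)/44) = 1.
  m_2 = 44*1 - 29 = 15, d_2 = (885 - 15^2)/44 = 660/44 = 15, a_2 = floor((29 + 15)/15) = 2.
  m_3 = 15*2 - 15 = 15, d_3 = (885 - 15^2)/15 = 660/15 = 44, a_3 = floor((29 + 15)/44) = 1.
  m_4 = 44*1 - 15 = 29, d_4 = (885 - 29^2)/44 = 44/44 = 1, a_4 = floor((29 + 29)/1) = 58.
  m_5 = 1*58 - 29 = 29, d_5 = (885 - 29^2)/1 = 44/1 = 44: (m_5, d_5) = (m_1, d_1) = (29, 44), so from here the quotients repeat a_1, ..., a_4; the period length is 4.
So sqrt(885) = [29; (1, 2, 1, 58)] with period length k = 4.
k is even, so the fundamental solution of x^2 - 885y^2 = 1 is (p_{k-1}, q_{k-1}) = (p_3, q_3); compute convergents through index 3.
Convergents (p_i = a_i*p_{i-1} + p_{i-2}, q_i = a_i*q_{i-1} + q_{i-2} with p_{-2}=0, p_{-1}=1, q_{-2}=1, q_{-1}=0):
  i=0: a_0=29, p_0 = 29*1 + 0 = 29, q_0 = 29*0 + 1 = 1.
  i=1: a_1=1, p_1 = 1*29 + 1 = 30, q_1 = 1*1 + 0 = 1.
  i=2: a_2=2, p_2 = 2*30 + 29 = 89, q_2 = 2*1 + 1 = 3.
  i=3: a_3=1, p_3 = 1*89 + 30 = 119, q_3 = 1*3 + 1 = 4.
Check: 119^2 - 885*4^2 = 14161 - 14160 = 1, so (x, y) = (119, 4) solves the equation, and by the theorem it is the least positive solution.

(x, y) = (119, 4)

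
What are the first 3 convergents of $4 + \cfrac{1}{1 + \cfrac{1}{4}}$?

Using the convergent recurrence p_i = a_i*p_{i-1} + p_{i-2}, q_i = a_i*q_{i-1} + q_{i-2} with p_{-2}=0, p_{-1}=1, q_{-2}=1, q_{-1}=0:
  i=0: a_0=4, p_0 = 4*1 + 0 = 4, q_0 = 4*0 + 1 = 1.
  i=1: a_1=1, p_1 = 1*4 + 1 = 5, q_1 = 1*1 + 0 = 1.
  i=2: a_2=4, p_2 = 4*5 + 4 = 24, q_2 = 4*1 + 1 = 5.

4/1, 5/1, 24/5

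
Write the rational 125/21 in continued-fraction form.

Run the Euclidean algorithm on 125 and 21; the successive quotients are the partial quotients a_0, a_1, ... (each step inverts the fractional part left over by the previous one):
  125 = 5*21 + 20, so a_0 = 5.
  21 = 1*20 + 1, so a_1 = 1.
  20 = 20*1 + 0, so a_2 = 20.
The remainder reaches 0 after 3 divisions, so the expansion has 3 partial quotients, read off in order.

[5; 1, 20]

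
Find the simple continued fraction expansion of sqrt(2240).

Write x_i = (sqrt(2240) + m_i)/d_i with (m_0, d_0) = (0, 1). a_0 = floor(sqrt(2240)) = 47, since 47^2 = 2209 <= 2240 < 2304 = 48^2.
Iterate m_{i+1} = d_i*a_i - m_i, d_{i+1} = (2240 - m_{i+1}^2)/d_i, a_{i+1} = floor((a_0 + m_{i+1})/d_{i+1}):
  m_1 = 1*47 - 0 = 47, d_1 = (2240 - 47^2)/1 = 31/1 = 31, a_1 = floor((47 + 47)/31) = 3.
  m_2 = 31*3 - 47 = 46, d_2 = (2240 - 46^2)/31 = 124/31 = 4, a_2 = floor((47 + 46)/4) = 23.
  m_3 = 4*23 - 46 = 46, d_3 = (2240 - 46^2)/4 = 124/4 = 31, a_3 = floor((47 + 46)/31) = 3.
  m_4 = 31*3 - 46 = 47, d_4 = (2240 - 47^2)/31 = 31/31 = 1, a_4 = floor((47 + 47)/1) = 94.
  m_5 = 1*94 - 47 = 47, d_5 = (2240 - 47^2)/1 = 31/1 = 31: (m_5, d_5) = (m_1, d_1) = (47, 31), so from here the quotients repeat a_1, ..., a_4; the period length is 4.
Hence the expansion of sqrt(2240) is a_0 = 47 followed by the repeating block 3, 23, 3, 94 (period 4).

[47; (3, 23, 3, 94)]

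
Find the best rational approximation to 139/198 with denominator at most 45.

Expand x = 139/198 as a continued fraction with the Euclidean algorithm:
  139 = 0*198 + 139, so a_0 = 0.
  198 = 1*139 + 59, so a_1 = 1.
  139 = 2*59 + 21, so a_2 = 2.
  59 = 2*21 + 17, so a_3 = 2.
  21 = 1*17 + 4, so a_4 = 1.
  17 = 4*4 + 1, so a_5 = 4.
  4 = 4*1 + 0, so a_6 = 4.
so x = [0; 1, 2, 2, 1, 4, 4].
Convergents (p_i = a_i*p_{i-1} + p_{i-2}, q_i = a_i*q_{i-1} + q_{i-2} with p_{-2}=0, p_{-1}=1, q_{-2}=1, q_{-1}=0), until the denominator exceeds 45:
  i=0: a_0=0, p_0 = 0*1 + 0 = 0, q_0 = 0*0 + 1 = 1.
  i=1: a_1=1, p_1 = 1*0 + 1 = 1, q_1 = 1*1 + 0 = 1.
  i=2: a_2=2, p_2 = 2*1 + 0 = 2, q_2 = 2*1 + 1 = 3.
  i=3: a_3=2, p_3 = 2*2 + 1 = 5, q_3 = 2*3 + 1 = 7.
  i=4: a_4=1, p_4 = 1*5 + 2 = 7, q_4 = 1*7 + 3 = 10.
  i=5: a_5=4, p_5 = 4*7 + 5 = 33, q_5 = 4*10 + 7 = 47.
q_5 = 47 > 45, so the last convergent with denominator <= 45 is p_4/q_4 = 7/10.
The closest fraction with denominator <= 45 is either p_4/q_4 or the intermediate fraction (k*p_4 + p_3)/(k*q_4 + q_3) with the largest k >= 1 whose denominator stays <= 45; these approach x as k grows, and every other convergent or intermediate fraction in range is farther away.
Largest k: floor((45 - q_3)/q_4) = floor((45 - 7)/10) = 3.
That gives (3*7 + 5)/(3*10 + 7) = 26/37.
Compare the errors: |x - 7/10| = |139*10 - 7*198|/(198*10) = 4/1980, and |x - 26/37| = |139*37 - 26*198|/(198*37) = 5/7326.
Cross-multiplying, 5*1980 = 9900 < 29304 = 4*7326, so 5/7326 is smaller: the intermediate fraction 26/37 is closer to x than 7/10.

26/37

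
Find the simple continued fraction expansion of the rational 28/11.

Run the Euclidean algorithm on 28 and 11; the successive quotients are the partial quotients a_0, a_1, ... (each step inverts the fractional part left over by the previous one):
  28 = 2*11 + 6, so a_0 = 2.
  11 = 1*6 + 5, so a_1 = 1.
  6 = 1*5 + 1, so a_2 = 1.
  5 = 5*1 + 0, so a_3 = 5.
The remainder reaches 0 after 4 divisions, so the expansion has 4 partial quotients, read off in order.

[2; 1, 1, 5]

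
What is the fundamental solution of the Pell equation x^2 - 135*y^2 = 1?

(x, y) = (244, 21)

First expand sqrt(135) as a continued fraction. With x_i = (sqrt(135) + m_i)/d_i and (m_0, d_0) = (0, 1): a_0 = floor(sqrt(135)) = 11, since 11^2 = 121 <= 135 < 144 = 12^2.
Iterate m_{i+1} = d_i*a_i - m_i, d_{i+1} = (135 - m_{i+1}^2)/d_i, a_{i+1} = floor((a_0 + m_{i+1})/d_{i+1}):
  m_1 = 1*11 - 0 = 11, d_1 = (135 - 11^2)/1 = 14/1 = 14, a_1 = floor((11 + 11)/14) = 1.
  m_2 = 14*1 - 11 = 3, d_2 = (135 - 3^2)/14 = 126/14 = 9, a_2 = floor((11 + 3)/9) = 1.
  m_3 = 9*1 - 3 = 6, d_3 = (135 - 6^2)/9 = 99/9 = 11, a_3 = floor((11 + 6)/11) = 1.
  m_4 = 11*1 - 6 = 5, d_4 = (135 - 5^2)/11 = 110/11 = 10, a_4 = floor((11 + 5)/10) = 1.
  m_5 = 10*1 - 5 = 5, d_5 = (135 - 5^2)/10 = 110/10 = 11, a_5 = floor((11 + 5)/11) = 1.
  m_6 = 11*1 - 5 = 6, d_6 = (135 - 6^2)/11 = 99/11 = 9, a_6 = floor((11 + 6)/9) = 1.
  m_7 = 9*1 - 6 = 3, d_7 = (135 - 3^2)/9 = 126/9 = 14, a_7 = floor((11 + 3)/14) = 1.
  m_8 = 14*1 - 3 = 11, d_8 = (135 - 11^2)/14 = 14/14 = 1, a_8 = floor((11 + 11)/1) = 22.
  m_9 = 1*22 - 11 = 11, d_9 = (135 - 11^2)/1 = 14/1 = 14: (m_9, d_9) = (m_1, d_1) = (11, 14), so from here the quotients repeat a_1, ..., a_8; the period length is 8.
So sqrt(135) = [11; (1, 1, 1, 1, 1, 1, 1, 22)] with period length k = 8.
k is even, so the fundamental solution of x^2 - 135y^2 = 1 is (p_{k-1}, q_{k-1}) = (p_7, q_7); compute convergents through index 7.
Convergents (p_i = a_i*p_{i-1} + p_{i-2}, q_i = a_i*q_{i-1} + q_{i-2} with p_{-2}=0, p_{-1}=1, q_{-2}=1, q_{-1}=0):
  i=0: a_0=11, p_0 = 11*1 + 0 = 11, q_0 = 11*0 + 1 = 1.
  i=1: a_1=1, p_1 = 1*11 + 1 = 12, q_1 = 1*1 + 0 = 1.
  i=2: a_2=1, p_2 = 1*12 + 11 = 23, q_2 = 1*1 + 1 = 2.
  i=3: a_3=1, p_3 = 1*23 + 12 = 35, q_3 = 1*2 + 1 = 3.
  i=4: a_4=1, p_4 = 1*35 + 23 = 58, q_4 = 1*3 + 2 = 5.
  i=5: a_5=1, p_5 = 1*58 + 35 = 93, q_5 = 1*5 + 3 = 8.
  i=6: a_6=1, p_6 = 1*93 + 58 = 151, q_6 = 1*8 + 5 = 13.
  i=7: a_7=1, p_7 = 1*151 + 93 = 244, q_7 = 1*13 + 8 = 21.
Check: 244^2 - 135*21^2 = 59536 - 59535 = 1, so (x, y) = (244, 21) solves the equation, and by the theorem it is the least positive solution.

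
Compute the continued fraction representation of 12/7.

Run the Euclidean algorithm on 12 and 7; the successive quotients are the partial quotients a_0, a_1, ... (each step inverts the fractional part left over by the previous one):
  12 = 1*7 + 5, so a_0 = 1.
  7 = 1*5 + 2, so a_1 = 1.
  5 = 2*2 + 1, so a_2 = 2.
  2 = 2*1 + 0, so a_3 = 2.
The remainder reaches 0 after 4 divisions, so the expansion has 4 partial quotients, read off in order.

[1; 1, 2, 2]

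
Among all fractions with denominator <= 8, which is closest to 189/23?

41/5

Expand x = 189/23 as a continued fraction with the Euclidean algorithm:
  189 = 8*23 + 5, so a_0 = 8.
  23 = 4*5 + 3, so a_1 = 4.
  5 = 1*3 + 2, so a_2 = 1.
  3 = 1*2 + 1, so a_3 = 1.
  2 = 2*1 + 0, so a_4 = 2.
so x = [8; 4, 1, 1, 2].
Convergents (p_i = a_i*p_{i-1} + p_{i-2}, q_i = a_i*q_{i-1} + q_{i-2} with p_{-2}=0, p_{-1}=1, q_{-2}=1, q_{-1}=0), until the denominator exceeds 8:
  i=0: a_0=8, p_0 = 8*1 + 0 = 8, q_0 = 8*0 + 1 = 1.
  i=1: a_1=4, p_1 = 4*8 + 1 = 33, q_1 = 4*1 + 0 = 4.
  i=2: a_2=1, p_2 = 1*33 + 8 = 41, q_2 = 1*4 + 1 = 5.
  i=3: a_3=1, p_3 = 1*41 + 33 = 74, q_3 = 1*5 + 4 = 9.
q_3 = 9 > 8, so the last convergent with denominator <= 8 is p_2/q_2 = 41/5.
The closest fraction with denominator <= 8 is either p_2/q_2 or the intermediate fraction (k*p_2 + p_1)/(k*q_2 + q_1) with the largest k >= 1 whose denominator stays <= 8; these approach x as k grows, and every other convergent or intermediate fraction in range is farther away.
Largest k: floor((8 - q_1)/q_2) = floor((8 - 4)/5) = 0.
Since k = 0, no intermediate fraction beyond p_2/q_2 has denominator <= 8, so the convergent 41/5 is the closest (its error is |189*5 - 41*23|/(23*5) = 2/115).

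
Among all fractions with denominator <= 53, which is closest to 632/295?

15/7

Expand x = 632/295 as a continued fraction with the Euclidean algorithm:
  632 = 2*295 + 42, so a_0 = 2.
  295 = 7*42 + 1, so a_1 = 7.
  42 = 42*1 + 0, so a_2 = 42.
so x = [2; 7, 42].
Convergents (p_i = a_i*p_{i-1} + p_{i-2}, q_i = a_i*q_{i-1} + q_{i-2} with p_{-2}=0, p_{-1}=1, q_{-2}=1, q_{-1}=0), until the denominator exceeds 53:
  i=0: a_0=2, p_0 = 2*1 + 0 = 2, q_0 = 2*0 + 1 = 1.
  i=1: a_1=7, p_1 = 7*2 + 1 = 15, q_1 = 7*1 + 0 = 7.
  i=2: a_2=42, p_2 = 42*15 + 2 = 632, q_2 = 42*7 + 1 = 295.
q_2 = 295 > 53, so the last convergent with denominator <= 53 is p_1/q_1 = 15/7.
The closest fraction with denominator <= 53 is either p_1/q_1 or the intermediate fraction (k*p_1 + p_0)/(k*q_1 + q_0) with the largest k >= 1 whose denominator stays <= 53; these approach x as k grows, and every other convergent or intermediate fraction in range is farther away.
Largest k: floor((53 - q_0)/q_1) = floor((53 - 1)/7) = 7.
That gives (7*15 + 2)/(7*7 + 1) = 107/50.
Compare the errors: |x - 15/7| = |632*7 - 15*295|/(295*7) = 1/2065, and |x - 107/50| = |632*50 - 107*295|/(295*50) = 35/14750.
Cross-multiplying, 1*14750 = 14750 < 72275 = 35*2065, so 1/2065 is smaller: the convergent 15/7 is closer to x than 107/50.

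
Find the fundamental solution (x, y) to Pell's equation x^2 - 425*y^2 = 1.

(x, y) = (143649, 6968)

First expand sqrt(425) as a continued fraction. With x_i = (sqrt(425) + m_i)/d_i and (m_0, d_0) = (0, 1): a_0 = floor(sqrt(425)) = 20, since 20^2 = 400 <= 425 < 441 = 21^2.
Iterate m_{i+1} = d_i*a_i - m_i, d_{i+1} = (425 - m_{i+1}^2)/d_i, a_{i+1} = floor((a_0 + m_{i+1})/d_{i+1}):
  m_1 = 1*20 - 0 = 20, d_1 = (425 - 20^2)/1 = 25/1 = 25, a_1 = floor((20 + 20)/25) = 1.
  m_2 = 25*1 - 20 = 5, d_2 = (425 - 5^2)/25 = 400/25 = 16, a_2 = floor((20 + 5)/16) = 1.
  m_3 = 16*1 - 5 = 11, d_3 = (425 - 11^2)/16 = 304/16 = 19, a_3 = floor((20 + 11)/19) = 1.
  m_4 = 19*1 - 11 = 8, d_4 = (425 - 8^2)/19 = 361/19 = 19, a_4 = floor((20 + 8)/19) = 1.
  m_5 = 19*1 - 8 = 11, d_5 = (425 - 11^2)/19 = 304/19 = 16, a_5 = floor((20 + 11)/16) = 1.
  m_6 = 16*1 - 11 = 5, d_6 = (425 - 5^2)/16 = 400/16 = 25, a_6 = floor((20 + 5)/25) = 1.
  m_7 = 25*1 - 5 = 20, d_7 = (425 - 20^2)/25 = 25/25 = 1, a_7 = floor((20 + 20)/1) = 40.
  m_8 = 1*40 - 20 = 20, d_8 = (425 - 20^2)/1 = 25/1 = 25: (m_8, d_8) = (m_1, d_1) = (20, 25), so from here the quotients repeat a_1, ..., a_7; the period length is 7.
So sqrt(425) = [20; (1, 1, 1, 1, 1, 1, 40)] with period length k = 7.
k is odd, so (p_{k-1}, q_{k-1}) only solves x^2 - 425y^2 = -1 and the fundamental solution of x^2 - 425y^2 = 1 is (p_{2k-1}, q_{2k-1}) = (p_13, q_13); compute convergents through index 13, running through the period twice.
Convergents (p_i = a_i*p_{i-1} + p_{i-2}, q_i = a_i*q_{i-1} + q_{i-2} with p_{-2}=0, p_{-1}=1, q_{-2}=1, q_{-1}=0):
  i=0: a_0=20, p_0 = 20*1 + 0 = 20, q_0 = 20*0 + 1 = 1.
  i=1: a_1=1, p_1 = 1*20 + 1 = 21, q_1 = 1*1 + 0 = 1.
  i=2: a_2=1, p_2 = 1*21 + 20 = 41, q_2 = 1*1 + 1 = 2.
  i=3: a_3=1, p_3 = 1*41 + 21 = 62, q_3 = 1*2 + 1 = 3.
  i=4: a_4=1, p_4 = 1*62 + 41 = 103, q_4 = 1*3 + 2 = 5.
  i=5: a_5=1, p_5 = 1*103 + 62 = 165, q_5 = 1*5 + 3 = 8.
  i=6: a_6=1, p_6 = 1*165 + 103 = 268, q_6 = 1*8 + 5 = 13.
  i=7: a_7=40, p_7 = 40*268 + 165 = 10885, q_7 = 40*13 + 8 = 528.
  i=8: a_8=1, p_8 = 1*10885 + 268 = 11153, q_8 = 1*528 + 13 = 541.
  i=9: a_9=1, p_9 = 1*11153 + 10885 = 22038, q_9 = 1*541 + 528 = 1069.
  i=10: a_10=1, p_10 = 1*22038 + 11153 = 33191, q_10 = 1*1069 + 541 = 1610.
  i=11: a_11=1, p_11 = 1*33191 + 22038 = 55229, q_11 = 1*1610 + 1069 = 2679.
  i=12: a_12=1, p_12 = 1*55229 + 33191 = 88420, q_12 = 1*2679 + 1610 = 4289.
  i=13: a_13=1, p_13 = 1*88420 + 55229 = 143649, q_13 = 1*4289 + 2679 = 6968.
Indeed p_6^2 - 425*q_6^2 = 71824 - 71825 = -1, not +1.
Check: 143649^2 - 425*6968^2 = 20635035201 - 20635035200 = 1, so (x, y) = (143649, 6968) solves the equation, and by the theorem it is the least positive solution.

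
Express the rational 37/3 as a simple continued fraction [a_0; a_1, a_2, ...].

[12; 3]

Run the Euclidean algorithm on 37 and 3; the successive quotients are the partial quotients a_0, a_1, ... (each step inverts the fractional part left over by the previous one):
  37 = 12*3 + 1, so a_0 = 12.
  3 = 3*1 + 0, so a_1 = 3.
The remainder reaches 0 after 2 divisions, so the expansion has 2 partial quotients, read off in order.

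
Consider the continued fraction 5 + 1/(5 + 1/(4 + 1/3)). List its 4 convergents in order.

5/1, 26/5, 109/21, 353/68

Using the convergent recurrence p_i = a_i*p_{i-1} + p_{i-2}, q_i = a_i*q_{i-1} + q_{i-2} with p_{-2}=0, p_{-1}=1, q_{-2}=1, q_{-1}=0:
  i=0: a_0=5, p_0 = 5*1 + 0 = 5, q_0 = 5*0 + 1 = 1.
  i=1: a_1=5, p_1 = 5*5 + 1 = 26, q_1 = 5*1 + 0 = 5.
  i=2: a_2=4, p_2 = 4*26 + 5 = 109, q_2 = 4*5 + 1 = 21.
  i=3: a_3=3, p_3 = 3*109 + 26 = 353, q_3 = 3*21 + 5 = 68.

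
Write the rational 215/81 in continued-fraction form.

Run the Euclidean algorithm on 215 and 81; the successive quotients are the partial quotients a_0, a_1, ... (each step inverts the fractional part left over by the previous one):
  215 = 2*81 + 53, so a_0 = 2.
  81 = 1*53 + 28, so a_1 = 1.
  53 = 1*28 + 25, so a_2 = 1.
  28 = 1*25 + 3, so a_3 = 1.
  25 = 8*3 + 1, so a_4 = 8.
  3 = 3*1 + 0, so a_5 = 3.
The remainder reaches 0 after 6 divisions, so the expansion has 6 partial quotients, read off in order.

[2; 1, 1, 1, 8, 3]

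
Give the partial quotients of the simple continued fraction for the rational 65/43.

[1; 1, 1, 21]

Run the Euclidean algorithm on 65 and 43; the successive quotients are the partial quotients a_0, a_1, ... (each step inverts the fractional part left over by the previous one):
  65 = 1*43 + 22, so a_0 = 1.
  43 = 1*22 + 21, so a_1 = 1.
  22 = 1*21 + 1, so a_2 = 1.
  21 = 21*1 + 0, so a_3 = 21.
The remainder reaches 0 after 4 divisions, so the expansion has 4 partial quotients, read off in order.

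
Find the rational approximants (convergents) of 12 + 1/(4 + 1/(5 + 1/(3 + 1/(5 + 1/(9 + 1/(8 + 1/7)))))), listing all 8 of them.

12/1, 49/4, 257/21, 820/67, 4357/356, 40033/3271, 324621/26524, 2312380/188939

Using the convergent recurrence p_i = a_i*p_{i-1} + p_{i-2}, q_i = a_i*q_{i-1} + q_{i-2} with p_{-2}=0, p_{-1}=1, q_{-2}=1, q_{-1}=0:
  i=0: a_0=12, p_0 = 12*1 + 0 = 12, q_0 = 12*0 + 1 = 1.
  i=1: a_1=4, p_1 = 4*12 + 1 = 49, q_1 = 4*1 + 0 = 4.
  i=2: a_2=5, p_2 = 5*49 + 12 = 257, q_2 = 5*4 + 1 = 21.
  i=3: a_3=3, p_3 = 3*257 + 49 = 820, q_3 = 3*21 + 4 = 67.
  i=4: a_4=5, p_4 = 5*820 + 257 = 4357, q_4 = 5*67 + 21 = 356.
  i=5: a_5=9, p_5 = 9*4357 + 820 = 40033, q_5 = 9*356 + 67 = 3271.
  i=6: a_6=8, p_6 = 8*40033 + 4357 = 324621, q_6 = 8*3271 + 356 = 26524.
  i=7: a_7=7, p_7 = 7*324621 + 40033 = 2312380, q_7 = 7*26524 + 3271 = 188939.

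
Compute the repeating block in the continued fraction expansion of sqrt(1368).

Write x_i = (sqrt(1368) + m_i)/d_i with (m_0, d_0) = (0, 1). a_0 = floor(sqrt(1368)) = 36, since 36^2 = 1296 <= 1368 < 1369 = 37^2.
Iterate m_{i+1} = d_i*a_i - m_i, d_{i+1} = (1368 - m_{i+1}^2)/d_i, a_{i+1} = floor((a_0 + m_{i+1})/d_{i+1}):
  m_1 = 1*36 - 0 = 36, d_1 = (1368 - 36^2)/1 = 72/1 = 72, a_1 = floor((36 + 36)/72) = 1.
  m_2 = 72*1 - 36 = 36, d_2 = (1368 - 36^2)/72 = 72/72 = 1, a_2 = floor((36 + 36)/1) = 72.
  m_3 = 1*72 - 36 = 36, d_3 = (1368 - 36^2)/1 = 72/1 = 72: (m_3, d_3) = (m_1, d_1) = (36, 72), so from here the quotients repeat a_1, a_2; the period length is 2.
Hence the expansion of sqrt(1368) is a_0 = 36 followed by the repeating block 1, 72 (period 2).

[36; (1, 72)]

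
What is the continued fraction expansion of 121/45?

Run the Euclidean algorithm on 121 and 45; the successive quotients are the partial quotients a_0, a_1, ... (each step inverts the fractional part left over by the previous one):
  121 = 2*45 + 31, so a_0 = 2.
  45 = 1*31 + 14, so a_1 = 1.
  31 = 2*14 + 3, so a_2 = 2.
  14 = 4*3 + 2, so a_3 = 4.
  3 = 1*2 + 1, so a_4 = 1.
  2 = 2*1 + 0, so a_5 = 2.
The remainder reaches 0 after 6 divisions, so the expansion has 6 partial quotients, read off in order.

[2; 1, 2, 4, 1, 2]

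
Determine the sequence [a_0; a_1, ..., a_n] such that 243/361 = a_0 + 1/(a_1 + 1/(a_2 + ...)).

Run the Euclidean algorithm on 243 and 361; the successive quotients are the partial quotients a_0, a_1, ... (each step inverts the fractional part left over by the previous one):
  243 = 0*361 + 243, so a_0 = 0.
  361 = 1*243 + 118, so a_1 = 1.
  243 = 2*118 + 7, so a_2 = 2.
  118 = 16*7 + 6, so a_3 = 16.
  7 = 1*6 + 1, so a_4 = 1.
  6 = 6*1 + 0, so a_5 = 6.
The remainder reaches 0 after 6 divisions, so the expansion has 6 partial quotients, read off in order.

[0; 1, 2, 16, 1, 6]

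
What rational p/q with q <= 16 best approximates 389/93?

Expand x = 389/93 as a continued fraction with the Euclidean algorithm:
  389 = 4*93 + 17, so a_0 = 4.
  93 = 5*17 + 8, so a_1 = 5.
  17 = 2*8 + 1, so a_2 = 2.
  8 = 8*1 + 0, so a_3 = 8.
so x = [4; 5, 2, 8].
Convergents (p_i = a_i*p_{i-1} + p_{i-2}, q_i = a_i*q_{i-1} + q_{i-2} with p_{-2}=0, p_{-1}=1, q_{-2}=1, q_{-1}=0), until the denominator exceeds 16:
  i=0: a_0=4, p_0 = 4*1 + 0 = 4, q_0 = 4*0 + 1 = 1.
  i=1: a_1=5, p_1 = 5*4 + 1 = 21, q_1 = 5*1 + 0 = 5.
  i=2: a_2=2, p_2 = 2*21 + 4 = 46, q_2 = 2*5 + 1 = 11.
  i=3: a_3=8, p_3 = 8*46 + 21 = 389, q_3 = 8*11 + 5 = 93.
q_3 = 93 > 16, so the last convergent with denominator <= 16 is p_2/q_2 = 46/11.
The closest fraction with denominator <= 16 is either p_2/q_2 or the intermediate fraction (k*p_2 + p_1)/(k*q_2 + q_1) with the largest k >= 1 whose denominator stays <= 16; these approach x as k grows, and every other convergent or intermediate fraction in range is farther away.
Largest k: floor((16 - q_1)/q_2) = floor((16 - 5)/11) = 1.
That gives (1*46 + 21)/(1*11 + 5) = 67/16.
Compare the errors: |x - 46/11| = |389*11 - 46*93|/(93*11) = 1/1023, and |x - 67/16| = |389*16 - 67*93|/(93*16) = 7/1488.
Cross-multiplying, 1*1488 = 1488 < 7161 = 7*1023, so 1/1023 is smaller: the convergent 46/11 is closer to x than 67/16.

46/11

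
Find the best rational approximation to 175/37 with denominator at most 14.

Expand x = 175/37 as a continued fraction with the Euclidean algorithm:
  175 = 4*37 + 27, so a_0 = 4.
  37 = 1*27 + 10, so a_1 = 1.
  27 = 2*10 + 7, so a_2 = 2.
  10 = 1*7 + 3, so a_3 = 1.
  7 = 2*3 + 1, so a_4 = 2.
  3 = 3*1 + 0, so a_5 = 3.
so x = [4; 1, 2, 1, 2, 3].
Convergents (p_i = a_i*p_{i-1} + p_{i-2}, q_i = a_i*q_{i-1} + q_{i-2} with p_{-2}=0, p_{-1}=1, q_{-2}=1, q_{-1}=0), until the denominator exceeds 14:
  i=0: a_0=4, p_0 = 4*1 + 0 = 4, q_0 = 4*0 + 1 = 1.
  i=1: a_1=1, p_1 = 1*4 + 1 = 5, q_1 = 1*1 + 0 = 1.
  i=2: a_2=2, p_2 = 2*5 + 4 = 14, q_2 = 2*1 + 1 = 3.
  i=3: a_3=1, p_3 = 1*14 + 5 = 19, q_3 = 1*3 + 1 = 4.
  i=4: a_4=2, p_4 = 2*19 + 14 = 52, q_4 = 2*4 + 3 = 11.
  i=5: a_5=3, p_5 = 3*52 + 19 = 175, q_5 = 3*11 + 4 = 37.
q_5 = 37 > 14, so the last convergent with denominator <= 14 is p_4/q_4 = 52/11.
The closest fraction with denominator <= 14 is either p_4/q_4 or the intermediate fraction (k*p_4 + p_3)/(k*q_4 + q_3) with the largest k >= 1 whose denominator stays <= 14; these approach x as k grows, and every other convergent or intermediate fraction in range is farther away.
Largest k: floor((14 - q_3)/q_4) = floor((14 - 4)/11) = 0.
Since k = 0, no intermediate fraction beyond p_4/q_4 has denominator <= 14, so the convergent 52/11 is the closest (its error is |175*11 - 52*37|/(37*11) = 1/407).

52/11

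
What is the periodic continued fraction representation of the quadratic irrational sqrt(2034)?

[45; (10, 90)]

Write x_i = (sqrt(2034) + m_i)/d_i with (m_0, d_0) = (0, 1). a_0 = floor(sqrt(2034)) = 45, since 45^2 = 2025 <= 2034 < 2116 = 46^2.
Iterate m_{i+1} = d_i*a_i - m_i, d_{i+1} = (2034 - m_{i+1}^2)/d_i, a_{i+1} = floor((a_0 + m_{i+1})/d_{i+1}):
  m_1 = 1*45 - 0 = 45, d_1 = (2034 - 45^2)/1 = 9/1 = 9, a_1 = floor((45 + 45)/9) = 10.
  m_2 = 9*10 - 45 = 45, d_2 = (2034 - 45^2)/9 = 9/9 = 1, a_2 = floor((45 + 45)/1) = 90.
  m_3 = 1*90 - 45 = 45, d_3 = (2034 - 45^2)/1 = 9/1 = 9: (m_3, d_3) = (m_1, d_1) = (45, 9), so from here the quotients repeat a_1, a_2; the period length is 2.
Hence the expansion of sqrt(2034) is a_0 = 45 followed by the repeating block 10, 90 (period 2).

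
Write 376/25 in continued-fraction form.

[15; 25]

Run the Euclidean algorithm on 376 and 25; the successive quotients are the partial quotients a_0, a_1, ... (each step inverts the fractional part left over by the previous one):
  376 = 15*25 + 1, so a_0 = 15.
  25 = 25*1 + 0, so a_1 = 25.
The remainder reaches 0 after 2 divisions, so the expansion has 2 partial quotients, read off in order.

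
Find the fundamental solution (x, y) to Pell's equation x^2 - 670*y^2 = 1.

First expand sqrt(670) as a continued fraction. With x_i = (sqrt(670) + m_i)/d_i and (m_0, d_0) = (0, 1): a_0 = floor(sqrt(670)) = 25, since 25^2 = 625 <= 670 < 676 = 26^2.
Iterate m_{i+1} = d_i*a_i - m_i, d_{i+1} = (670 - m_{i+1}^2)/d_i, a_{i+1} = floor((a_0 + m_{i+1})/d_{i+1}):
  m_1 = 1*25 - 0 = 25, d_1 = (670 - 25^2)/1 = 45/1 = 45, a_1 = floor((25 + 25)/45) = 1.
  m_2 = 45*1 - 25 = 20, d_2 = (670 - 20^2)/45 = 270/45 = 6, a_2 = floor((25 + 20)/6) = 7.
  m_3 = 6*7 - 20 = 22, d_3 = (670 - 22^2)/6 = 186/6 = 31, a_3 = floor((25 + 22)/31) = 1.
  m_4 = 31*1 - 22 = 9, d_4 = (670 - 9^2)/31 = 589/31 = 19, a_4 = floor((25 + 9)/19) = 1.
  m_5 = 19*1 - 9 = 10, d_5 = (670 - 10^2)/19 = 570/19 = 30, a_5 = floor((25 + 10)/30) = 1.
  m_6 = 30*1 - 10 = 20, d_6 = (670 - 20^2)/30 = 270/30 = 9, a_6 = floor((25 + 20)/9) = 5.
  m_7 = 9*5 - 20 = 25, d_7 = (670 - 25^2)/9 = 45/9 = 5, a_7 = floor((25 + 25)/5) = 10.
  m_8 = 5*10 - 25 = 25, d_8 = (670 - 25^2)/5 = 45/5 = 9, a_8 = floor((25 + 25)/9) = 5.
  m_9 = 9*5 - 25 = 20, d_9 = (670 - 20^2)/9 = 270/9 = 30, a_9 = floor((25 + 20)/30) = 1.
  m_10 = 30*1 - 20 = 10, d_10 = (670 - 10^2)/30 = 570/30 = 19, a_10 = floor((25 + 10)/19) = 1.
  m_11 = 19*1 - 10 = 9, d_11 = (670 - 9^2)/19 = 589/19 = 31, a_11 = floor((25 + 9)/31) = 1.
  m_12 = 31*1 - 9 = 22, d_12 = (670 - 22^2)/31 = 186/31 = 6, a_12 = floor((25 + 22)/6) = 7.
  m_13 = 6*7 - 22 = 20, d_13 = (670 - 20^2)/6 = 270/6 = 45, a_13 = floor((25 + 20)/45) = 1.
  m_14 = 45*1 - 20 = 25, d_14 = (670 - 25^2)/45 = 45/45 = 1, a_14 = floor((25 + 25)/1) = 50.
  m_15 = 1*50 - 25 = 25, d_15 = (670 - 25^2)/1 = 45/1 = 45: (m_15, d_15) = (m_1, d_1) = (25, 45), so from here the quotients repeat a_1, ..., a_14; the period length is 14.
So sqrt(670) = [25; (1, 7, 1, 1, 1, 5, 10, 5, 1, 1, 1, 7, 1, 50)] with period length k = 14.
k is even, so the fundamental solution of x^2 - 670y^2 = 1 is (p_{k-1}, q_{k-1}) = (p_13, q_13); compute convergents through index 13.
Convergents (p_i = a_i*p_{i-1} + p_{i-2}, q_i = a_i*q_{i-1} + q_{i-2} with p_{-2}=0, p_{-1}=1, q_{-2}=1, q_{-1}=0):
  i=0: a_0=25, p_0 = 25*1 + 0 = 25, q_0 = 25*0 + 1 = 1.
  i=1: a_1=1, p_1 = 1*25 + 1 = 26, q_1 = 1*1 + 0 = 1.
  i=2: a_2=7, p_2 = 7*26 + 25 = 207, q_2 = 7*1 + 1 = 8.
  i=3: a_3=1, p_3 = 1*207 + 26 = 233, q_3 = 1*8 + 1 = 9.
  i=4: a_4=1, p_4 = 1*233 + 207 = 440, q_4 = 1*9 + 8 = 17.
  i=5: a_5=1, p_5 = 1*440 + 233 = 673, q_5 = 1*17 + 9 = 26.
  i=6: a_6=5, p_6 = 5*673 + 440 = 3805, q_6 = 5*26 + 17 = 147.
  i=7: a_7=10, p_7 = 10*3805 + 673 = 38723, q_7 = 10*147 + 26 = 1496.
  i=8: a_8=5, p_8 = 5*38723 + 3805 = 197420, q_8 = 5*1496 + 147 = 7627.
  i=9: a_9=1, p_9 = 1*197420 + 38723 = 236143, q_9 = 1*7627 + 1496 = 9123.
  i=10: a_10=1, p_10 = 1*236143 + 197420 = 433563, q_10 = 1*9123 + 7627 = 16750.
  i=11: a_11=1, p_11 = 1*433563 + 236143 = 669706, q_11 = 1*16750 + 9123 = 25873.
  i=12: a_12=7, p_12 = 7*669706 + 433563 = 5121505, q_12 = 7*25873 + 16750 = 197861.
  i=13: a_13=1, p_13 = 1*5121505 + 669706 = 5791211, q_13 = 1*197861 + 25873 = 223734.
Check: 5791211^2 - 670*223734^2 = 33538124846521 - 33538124846520 = 1, so (x, y) = (5791211, 223734) solves the equation, and by the theorem it is the least positive solution.

(x, y) = (5791211, 223734)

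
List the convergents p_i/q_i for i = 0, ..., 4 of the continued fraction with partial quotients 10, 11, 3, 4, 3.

10/1, 111/11, 343/34, 1483/147, 4792/475

Using the convergent recurrence p_i = a_i*p_{i-1} + p_{i-2}, q_i = a_i*q_{i-1} + q_{i-2} with p_{-2}=0, p_{-1}=1, q_{-2}=1, q_{-1}=0:
  i=0: a_0=10, p_0 = 10*1 + 0 = 10, q_0 = 10*0 + 1 = 1.
  i=1: a_1=11, p_1 = 11*10 + 1 = 111, q_1 = 11*1 + 0 = 11.
  i=2: a_2=3, p_2 = 3*111 + 10 = 343, q_2 = 3*11 + 1 = 34.
  i=3: a_3=4, p_3 = 4*343 + 111 = 1483, q_3 = 4*34 + 11 = 147.
  i=4: a_4=3, p_4 = 3*1483 + 343 = 4792, q_4 = 3*147 + 34 = 475.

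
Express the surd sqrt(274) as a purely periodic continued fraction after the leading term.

[16; (1, 1, 4, 4, 1, 1, 32)]

Write x_i = (sqrt(274) + m_i)/d_i with (m_0, d_0) = (0, 1). a_0 = floor(sqrt(274)) = 16, since 16^2 = 256 <= 274 < 289 = 17^2.
Iterate m_{i+1} = d_i*a_i - m_i, d_{i+1} = (274 - m_{i+1}^2)/d_i, a_{i+1} = floor((a_0 + m_{i+1})/d_{i+1}):
  m_1 = 1*16 - 0 = 16, d_1 = (274 - 16^2)/1 = 18/1 = 18, a_1 = floor((16 + 16)/18) = 1.
  m_2 = 18*1 - 16 = 2, d_2 = (274 - 2^2)/18 = 270/18 = 15, a_2 = floor((16 + 2)/15) = 1.
  m_3 = 15*1 - 2 = 13, d_3 = (274 - 13^2)/15 = 105/15 = 7, a_3 = floor((16 + 13)/7) = 4.
  m_4 = 7*4 - 13 = 15, d_4 = (274 - 15^2)/7 = 49/7 = 7, a_4 = floor((16 + 15)/7) = 4.
  m_5 = 7*4 - 15 = 13, d_5 = (274 - 13^2)/7 = 105/7 = 15, a_5 = floor((16 + 13)/15) = 1.
  m_6 = 15*1 - 13 = 2, d_6 = (274 - 2^2)/15 = 270/15 = 18, a_6 = floor((16 + 2)/18) = 1.
  m_7 = 18*1 - 2 = 16, d_7 = (274 - 16^2)/18 = 18/18 = 1, a_7 = floor((16 + 16)/1) = 32.
  m_8 = 1*32 - 16 = 16, d_8 = (274 - 16^2)/1 = 18/1 = 18: (m_8, d_8) = (m_1, d_1) = (16, 18), so from here the quotients repeat a_1, ..., a_7; the period length is 7.
Hence the expansion of sqrt(274) is a_0 = 16 followed by the repeating block 1, 1, 4, 4, 1, 1, 32 (period 7).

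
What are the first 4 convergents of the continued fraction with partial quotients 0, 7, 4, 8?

0/1, 1/7, 4/29, 33/239

Using the convergent recurrence p_i = a_i*p_{i-1} + p_{i-2}, q_i = a_i*q_{i-1} + q_{i-2} with p_{-2}=0, p_{-1}=1, q_{-2}=1, q_{-1}=0:
  i=0: a_0=0, p_0 = 0*1 + 0 = 0, q_0 = 0*0 + 1 = 1.
  i=1: a_1=7, p_1 = 7*0 + 1 = 1, q_1 = 7*1 + 0 = 7.
  i=2: a_2=4, p_2 = 4*1 + 0 = 4, q_2 = 4*7 + 1 = 29.
  i=3: a_3=8, p_3 = 8*4 + 1 = 33, q_3 = 8*29 + 7 = 239.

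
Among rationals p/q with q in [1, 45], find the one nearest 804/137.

Expand x = 804/137 as a continued fraction with the Euclidean algorithm:
  804 = 5*137 + 119, so a_0 = 5.
  137 = 1*119 + 18, so a_1 = 1.
  119 = 6*18 + 11, so a_2 = 6.
  18 = 1*11 + 7, so a_3 = 1.
  11 = 1*7 + 4, so a_4 = 1.
  7 = 1*4 + 3, so a_5 = 1.
  4 = 1*3 + 1, so a_6 = 1.
  3 = 3*1 + 0, so a_7 = 3.
so x = [5; 1, 6, 1, 1, 1, 1, 3].
Convergents (p_i = a_i*p_{i-1} + p_{i-2}, q_i = a_i*q_{i-1} + q_{i-2} with p_{-2}=0, p_{-1}=1, q_{-2}=1, q_{-1}=0), until the denominator exceeds 45:
  i=0: a_0=5, p_0 = 5*1 + 0 = 5, q_0 = 5*0 + 1 = 1.
  i=1: a_1=1, p_1 = 1*5 + 1 = 6, q_1 = 1*1 + 0 = 1.
  i=2: a_2=6, p_2 = 6*6 + 5 = 41, q_2 = 6*1 + 1 = 7.
  i=3: a_3=1, p_3 = 1*41 + 6 = 47, q_3 = 1*7 + 1 = 8.
  i=4: a_4=1, p_4 = 1*47 + 41 = 88, q_4 = 1*8 + 7 = 15.
  i=5: a_5=1, p_5 = 1*88 + 47 = 135, q_5 = 1*15 + 8 = 23.
  i=6: a_6=1, p_6 = 1*135 + 88 = 223, q_6 = 1*23 + 15 = 38.
  i=7: a_7=3, p_7 = 3*223 + 135 = 804, q_7 = 3*38 + 23 = 137.
q_7 = 137 > 45, so the last convergent with denominator <= 45 is p_6/q_6 = 223/38.
The closest fraction with denominator <= 45 is either p_6/q_6 or the intermediate fraction (k*p_6 + p_5)/(k*q_6 + q_5) with the largest k >= 1 whose denominator stays <= 45; these approach x as k grows, and every other convergent or intermediate fraction in range is farther away.
Largest k: floor((45 - q_5)/q_6) = floor((45 - 23)/38) = 0.
Since k = 0, no intermediate fraction beyond p_6/q_6 has denominator <= 45, so the convergent 223/38 is the closest (its error is |804*38 - 223*137|/(137*38) = 1/5206).

223/38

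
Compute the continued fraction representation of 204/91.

Run the Euclidean algorithm on 204 and 91; the successive quotients are the partial quotients a_0, a_1, ... (each step inverts the fractional part left over by the previous one):
  204 = 2*91 + 22, so a_0 = 2.
  91 = 4*22 + 3, so a_1 = 4.
  22 = 7*3 + 1, so a_2 = 7.
  3 = 3*1 + 0, so a_3 = 3.
The remainder reaches 0 after 4 divisions, so the expansion has 4 partial quotients, read off in order.

[2; 4, 7, 3]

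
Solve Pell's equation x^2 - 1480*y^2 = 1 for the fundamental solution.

(x, y) = (213859, 5559)

First expand sqrt(1480) as a continued fraction. With x_i = (sqrt(1480) + m_i)/d_i and (m_0, d_0) = (0, 1): a_0 = floor(sqrt(1480)) = 38, since 38^2 = 1444 <= 1480 < 1521 = 39^2.
Iterate m_{i+1} = d_i*a_i - m_i, d_{i+1} = (1480 - m_{i+1}^2)/d_i, a_{i+1} = floor((a_0 + m_{i+1})/d_{i+1}):
  m_1 = 1*38 - 0 = 38, d_1 = (1480 - 38^2)/1 = 36/1 = 36, a_1 = floor((38 + 38)/36) = 2.
  m_2 = 36*2 - 38 = 34, d_2 = (1480 - 34^2)/36 = 324/36 = 9, a_2 = floor((38 + 34)/9) = 8.
  m_3 = 9*8 - 34 = 38, d_3 = (1480 - 38^2)/9 = 36/9 = 4, a_3 = floor((38 + 38)/4) = 19.
  m_4 = 4*19 - 38 = 38, d_4 = (1480 - 38^2)/4 = 36/4 = 9, a_4 = floor((38 + 38)/9) = 8.
  m_5 = 9*8 - 38 = 34, d_5 = (1480 - 34^2)/9 = 324/9 = 36, a_5 = floor((38 + 34)/36) = 2.
  m_6 = 36*2 - 34 = 38, d_6 = (1480 - 38^2)/36 = 36/36 = 1, a_6 = floor((38 + 38)/1) = 76.
  m_7 = 1*76 - 38 = 38, d_7 = (1480 - 38^2)/1 = 36/1 = 36: (m_7, d_7) = (m_1, d_1) = (38, 36), so from here the quotients repeat a_1, ..., a_6; the period length is 6.
So sqrt(1480) = [38; (2, 8, 19, 8, 2, 76)] with period length k = 6.
k is even, so the fundamental solution of x^2 - 1480y^2 = 1 is (p_{k-1}, q_{k-1}) = (p_5, q_5); compute convergents through index 5.
Convergents (p_i = a_i*p_{i-1} + p_{i-2}, q_i = a_i*q_{i-1} + q_{i-2} with p_{-2}=0, p_{-1}=1, q_{-2}=1, q_{-1}=0):
  i=0: a_0=38, p_0 = 38*1 + 0 = 38, q_0 = 38*0 + 1 = 1.
  i=1: a_1=2, p_1 = 2*38 + 1 = 77, q_1 = 2*1 + 0 = 2.
  i=2: a_2=8, p_2 = 8*77 + 38 = 654, q_2 = 8*2 + 1 = 17.
  i=3: a_3=19, p_3 = 19*654 + 77 = 12503, q_3 = 19*17 + 2 = 325.
  i=4: a_4=8, p_4 = 8*12503 + 654 = 100678, q_4 = 8*325 + 17 = 2617.
  i=5: a_5=2, p_5 = 2*100678 + 12503 = 213859, q_5 = 2*2617 + 325 = 5559.
Check: 213859^2 - 1480*5559^2 = 45735671881 - 45735671880 = 1, so (x, y) = (213859, 5559) solves the equation, and by the theorem it is the least positive solution.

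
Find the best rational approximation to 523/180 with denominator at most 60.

Expand x = 523/180 as a continued fraction with the Euclidean algorithm:
  523 = 2*180 + 163, so a_0 = 2.
  180 = 1*163 + 17, so a_1 = 1.
  163 = 9*17 + 10, so a_2 = 9.
  17 = 1*10 + 7, so a_3 = 1.
  10 = 1*7 + 3, so a_4 = 1.
  7 = 2*3 + 1, so a_5 = 2.
  3 = 3*1 + 0, so a_6 = 3.
so x = [2; 1, 9, 1, 1, 2, 3].
Convergents (p_i = a_i*p_{i-1} + p_{i-2}, q_i = a_i*q_{i-1} + q_{i-2} with p_{-2}=0, p_{-1}=1, q_{-2}=1, q_{-1}=0), until the denominator exceeds 60:
  i=0: a_0=2, p_0 = 2*1 + 0 = 2, q_0 = 2*0 + 1 = 1.
  i=1: a_1=1, p_1 = 1*2 + 1 = 3, q_1 = 1*1 + 0 = 1.
  i=2: a_2=9, p_2 = 9*3 + 2 = 29, q_2 = 9*1 + 1 = 10.
  i=3: a_3=1, p_3 = 1*29 + 3 = 32, q_3 = 1*10 + 1 = 11.
  i=4: a_4=1, p_4 = 1*32 + 29 = 61, q_4 = 1*11 + 10 = 21.
  i=5: a_5=2, p_5 = 2*61 + 32 = 154, q_5 = 2*21 + 11 = 53.
  i=6: a_6=3, p_6 = 3*154 + 61 = 523, q_6 = 3*53 + 21 = 180.
q_6 = 180 > 60, so the last convergent with denominator <= 60 is p_5/q_5 = 154/53.
The closest fraction with denominator <= 60 is either p_5/q_5 or the intermediate fraction (k*p_5 + p_4)/(k*q_5 + q_4) with the largest k >= 1 whose denominator stays <= 60; these approach x as k grows, and every other convergent or intermediate fraction in range is farther away.
Largest k: floor((60 - q_4)/q_5) = floor((60 - 21)/53) = 0.
Since k = 0, no intermediate fraction beyond p_5/q_5 has denominator <= 60, so the convergent 154/53 is the closest (its error is |523*53 - 154*180|/(180*53) = 1/9540).

154/53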